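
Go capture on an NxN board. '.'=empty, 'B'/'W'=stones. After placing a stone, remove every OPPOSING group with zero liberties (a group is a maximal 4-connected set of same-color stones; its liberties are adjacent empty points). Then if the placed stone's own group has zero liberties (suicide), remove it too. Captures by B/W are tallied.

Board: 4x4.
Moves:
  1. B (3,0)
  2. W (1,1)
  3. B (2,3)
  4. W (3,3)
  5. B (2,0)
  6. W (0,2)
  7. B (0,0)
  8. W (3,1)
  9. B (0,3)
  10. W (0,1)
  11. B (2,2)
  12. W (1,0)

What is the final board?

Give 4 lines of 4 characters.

Answer: .WWB
WW..
B.BB
BW.W

Derivation:
Move 1: B@(3,0) -> caps B=0 W=0
Move 2: W@(1,1) -> caps B=0 W=0
Move 3: B@(2,3) -> caps B=0 W=0
Move 4: W@(3,3) -> caps B=0 W=0
Move 5: B@(2,0) -> caps B=0 W=0
Move 6: W@(0,2) -> caps B=0 W=0
Move 7: B@(0,0) -> caps B=0 W=0
Move 8: W@(3,1) -> caps B=0 W=0
Move 9: B@(0,3) -> caps B=0 W=0
Move 10: W@(0,1) -> caps B=0 W=0
Move 11: B@(2,2) -> caps B=0 W=0
Move 12: W@(1,0) -> caps B=0 W=1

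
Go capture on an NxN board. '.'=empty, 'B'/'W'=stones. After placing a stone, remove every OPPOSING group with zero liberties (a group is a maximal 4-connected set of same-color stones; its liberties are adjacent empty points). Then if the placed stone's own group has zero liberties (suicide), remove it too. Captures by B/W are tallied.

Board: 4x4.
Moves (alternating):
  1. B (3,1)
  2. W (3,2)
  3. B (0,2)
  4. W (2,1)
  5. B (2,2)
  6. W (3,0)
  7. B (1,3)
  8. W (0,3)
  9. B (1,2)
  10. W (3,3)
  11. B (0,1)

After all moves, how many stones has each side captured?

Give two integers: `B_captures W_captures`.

Answer: 0 1

Derivation:
Move 1: B@(3,1) -> caps B=0 W=0
Move 2: W@(3,2) -> caps B=0 W=0
Move 3: B@(0,2) -> caps B=0 W=0
Move 4: W@(2,1) -> caps B=0 W=0
Move 5: B@(2,2) -> caps B=0 W=0
Move 6: W@(3,0) -> caps B=0 W=1
Move 7: B@(1,3) -> caps B=0 W=1
Move 8: W@(0,3) -> caps B=0 W=1
Move 9: B@(1,2) -> caps B=0 W=1
Move 10: W@(3,3) -> caps B=0 W=1
Move 11: B@(0,1) -> caps B=0 W=1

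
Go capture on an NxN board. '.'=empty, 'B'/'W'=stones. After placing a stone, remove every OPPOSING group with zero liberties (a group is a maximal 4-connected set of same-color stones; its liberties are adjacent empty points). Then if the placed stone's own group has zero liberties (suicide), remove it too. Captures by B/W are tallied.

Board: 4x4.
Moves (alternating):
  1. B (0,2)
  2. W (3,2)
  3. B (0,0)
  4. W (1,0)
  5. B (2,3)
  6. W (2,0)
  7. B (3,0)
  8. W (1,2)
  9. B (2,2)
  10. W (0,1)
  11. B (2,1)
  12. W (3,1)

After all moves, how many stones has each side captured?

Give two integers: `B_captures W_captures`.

Answer: 0 2

Derivation:
Move 1: B@(0,2) -> caps B=0 W=0
Move 2: W@(3,2) -> caps B=0 W=0
Move 3: B@(0,0) -> caps B=0 W=0
Move 4: W@(1,0) -> caps B=0 W=0
Move 5: B@(2,3) -> caps B=0 W=0
Move 6: W@(2,0) -> caps B=0 W=0
Move 7: B@(3,0) -> caps B=0 W=0
Move 8: W@(1,2) -> caps B=0 W=0
Move 9: B@(2,2) -> caps B=0 W=0
Move 10: W@(0,1) -> caps B=0 W=1
Move 11: B@(2,1) -> caps B=0 W=1
Move 12: W@(3,1) -> caps B=0 W=2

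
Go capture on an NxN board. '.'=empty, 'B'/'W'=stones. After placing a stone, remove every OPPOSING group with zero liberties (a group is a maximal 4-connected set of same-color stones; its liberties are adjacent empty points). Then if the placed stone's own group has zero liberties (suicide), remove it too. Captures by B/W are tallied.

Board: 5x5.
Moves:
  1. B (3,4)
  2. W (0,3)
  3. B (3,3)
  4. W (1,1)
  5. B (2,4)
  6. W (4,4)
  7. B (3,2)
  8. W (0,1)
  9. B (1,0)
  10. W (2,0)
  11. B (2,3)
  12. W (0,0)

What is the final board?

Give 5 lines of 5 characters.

Move 1: B@(3,4) -> caps B=0 W=0
Move 2: W@(0,3) -> caps B=0 W=0
Move 3: B@(3,3) -> caps B=0 W=0
Move 4: W@(1,1) -> caps B=0 W=0
Move 5: B@(2,4) -> caps B=0 W=0
Move 6: W@(4,4) -> caps B=0 W=0
Move 7: B@(3,2) -> caps B=0 W=0
Move 8: W@(0,1) -> caps B=0 W=0
Move 9: B@(1,0) -> caps B=0 W=0
Move 10: W@(2,0) -> caps B=0 W=0
Move 11: B@(2,3) -> caps B=0 W=0
Move 12: W@(0,0) -> caps B=0 W=1

Answer: WW.W.
.W...
W..BB
..BBB
....W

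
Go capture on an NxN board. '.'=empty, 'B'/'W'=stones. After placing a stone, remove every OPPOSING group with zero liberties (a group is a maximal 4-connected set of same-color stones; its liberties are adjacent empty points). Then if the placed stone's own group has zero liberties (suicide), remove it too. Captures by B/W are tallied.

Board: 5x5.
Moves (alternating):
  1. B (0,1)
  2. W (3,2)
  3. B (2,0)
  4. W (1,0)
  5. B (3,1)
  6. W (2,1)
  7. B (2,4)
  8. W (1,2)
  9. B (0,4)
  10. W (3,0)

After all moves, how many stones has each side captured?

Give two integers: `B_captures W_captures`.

Answer: 0 1

Derivation:
Move 1: B@(0,1) -> caps B=0 W=0
Move 2: W@(3,2) -> caps B=0 W=0
Move 3: B@(2,0) -> caps B=0 W=0
Move 4: W@(1,0) -> caps B=0 W=0
Move 5: B@(3,1) -> caps B=0 W=0
Move 6: W@(2,1) -> caps B=0 W=0
Move 7: B@(2,4) -> caps B=0 W=0
Move 8: W@(1,2) -> caps B=0 W=0
Move 9: B@(0,4) -> caps B=0 W=0
Move 10: W@(3,0) -> caps B=0 W=1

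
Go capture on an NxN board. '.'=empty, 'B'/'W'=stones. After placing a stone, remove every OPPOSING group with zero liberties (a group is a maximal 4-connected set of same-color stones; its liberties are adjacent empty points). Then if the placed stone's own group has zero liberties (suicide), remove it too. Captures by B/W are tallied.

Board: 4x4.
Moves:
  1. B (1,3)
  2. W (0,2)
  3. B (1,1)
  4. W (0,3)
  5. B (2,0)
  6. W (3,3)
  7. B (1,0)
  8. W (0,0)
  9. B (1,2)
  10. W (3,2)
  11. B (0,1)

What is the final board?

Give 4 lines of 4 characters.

Move 1: B@(1,3) -> caps B=0 W=0
Move 2: W@(0,2) -> caps B=0 W=0
Move 3: B@(1,1) -> caps B=0 W=0
Move 4: W@(0,3) -> caps B=0 W=0
Move 5: B@(2,0) -> caps B=0 W=0
Move 6: W@(3,3) -> caps B=0 W=0
Move 7: B@(1,0) -> caps B=0 W=0
Move 8: W@(0,0) -> caps B=0 W=0
Move 9: B@(1,2) -> caps B=0 W=0
Move 10: W@(3,2) -> caps B=0 W=0
Move 11: B@(0,1) -> caps B=3 W=0

Answer: .B..
BBBB
B...
..WW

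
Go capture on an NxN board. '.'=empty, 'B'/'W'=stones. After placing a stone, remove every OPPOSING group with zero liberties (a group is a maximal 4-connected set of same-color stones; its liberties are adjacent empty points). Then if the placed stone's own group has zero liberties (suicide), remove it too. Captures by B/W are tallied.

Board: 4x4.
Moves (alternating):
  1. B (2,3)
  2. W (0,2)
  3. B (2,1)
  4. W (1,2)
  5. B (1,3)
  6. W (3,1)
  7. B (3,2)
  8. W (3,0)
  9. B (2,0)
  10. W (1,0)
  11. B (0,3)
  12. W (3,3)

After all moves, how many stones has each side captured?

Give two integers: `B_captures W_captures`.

Answer: 2 0

Derivation:
Move 1: B@(2,3) -> caps B=0 W=0
Move 2: W@(0,2) -> caps B=0 W=0
Move 3: B@(2,1) -> caps B=0 W=0
Move 4: W@(1,2) -> caps B=0 W=0
Move 5: B@(1,3) -> caps B=0 W=0
Move 6: W@(3,1) -> caps B=0 W=0
Move 7: B@(3,2) -> caps B=0 W=0
Move 8: W@(3,0) -> caps B=0 W=0
Move 9: B@(2,0) -> caps B=2 W=0
Move 10: W@(1,0) -> caps B=2 W=0
Move 11: B@(0,3) -> caps B=2 W=0
Move 12: W@(3,3) -> caps B=2 W=0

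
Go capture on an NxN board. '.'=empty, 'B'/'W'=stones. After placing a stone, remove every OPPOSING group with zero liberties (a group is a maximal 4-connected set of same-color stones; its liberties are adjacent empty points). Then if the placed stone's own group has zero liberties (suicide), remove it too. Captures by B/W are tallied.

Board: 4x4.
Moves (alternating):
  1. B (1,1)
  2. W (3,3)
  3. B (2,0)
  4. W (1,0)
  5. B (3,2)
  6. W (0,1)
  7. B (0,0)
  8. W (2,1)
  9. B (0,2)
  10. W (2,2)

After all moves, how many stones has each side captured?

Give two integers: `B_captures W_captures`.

Answer: 2 0

Derivation:
Move 1: B@(1,1) -> caps B=0 W=0
Move 2: W@(3,3) -> caps B=0 W=0
Move 3: B@(2,0) -> caps B=0 W=0
Move 4: W@(1,0) -> caps B=0 W=0
Move 5: B@(3,2) -> caps B=0 W=0
Move 6: W@(0,1) -> caps B=0 W=0
Move 7: B@(0,0) -> caps B=1 W=0
Move 8: W@(2,1) -> caps B=1 W=0
Move 9: B@(0,2) -> caps B=2 W=0
Move 10: W@(2,2) -> caps B=2 W=0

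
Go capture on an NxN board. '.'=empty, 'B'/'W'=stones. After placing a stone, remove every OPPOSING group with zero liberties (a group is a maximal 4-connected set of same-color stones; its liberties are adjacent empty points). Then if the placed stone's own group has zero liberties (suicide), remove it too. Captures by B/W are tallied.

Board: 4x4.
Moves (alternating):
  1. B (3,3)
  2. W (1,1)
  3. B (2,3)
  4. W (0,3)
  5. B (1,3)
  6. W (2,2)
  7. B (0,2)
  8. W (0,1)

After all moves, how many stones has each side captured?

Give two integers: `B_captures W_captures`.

Move 1: B@(3,3) -> caps B=0 W=0
Move 2: W@(1,1) -> caps B=0 W=0
Move 3: B@(2,3) -> caps B=0 W=0
Move 4: W@(0,3) -> caps B=0 W=0
Move 5: B@(1,3) -> caps B=0 W=0
Move 6: W@(2,2) -> caps B=0 W=0
Move 7: B@(0,2) -> caps B=1 W=0
Move 8: W@(0,1) -> caps B=1 W=0

Answer: 1 0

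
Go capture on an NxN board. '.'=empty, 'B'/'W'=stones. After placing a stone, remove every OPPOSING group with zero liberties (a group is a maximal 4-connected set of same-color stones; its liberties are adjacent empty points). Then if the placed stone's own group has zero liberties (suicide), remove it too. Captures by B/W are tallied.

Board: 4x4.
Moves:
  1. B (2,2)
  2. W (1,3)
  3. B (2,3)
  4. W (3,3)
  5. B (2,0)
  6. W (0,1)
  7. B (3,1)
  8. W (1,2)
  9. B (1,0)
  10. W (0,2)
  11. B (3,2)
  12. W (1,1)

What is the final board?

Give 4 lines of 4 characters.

Move 1: B@(2,2) -> caps B=0 W=0
Move 2: W@(1,3) -> caps B=0 W=0
Move 3: B@(2,3) -> caps B=0 W=0
Move 4: W@(3,3) -> caps B=0 W=0
Move 5: B@(2,0) -> caps B=0 W=0
Move 6: W@(0,1) -> caps B=0 W=0
Move 7: B@(3,1) -> caps B=0 W=0
Move 8: W@(1,2) -> caps B=0 W=0
Move 9: B@(1,0) -> caps B=0 W=0
Move 10: W@(0,2) -> caps B=0 W=0
Move 11: B@(3,2) -> caps B=1 W=0
Move 12: W@(1,1) -> caps B=1 W=0

Answer: .WW.
BWWW
B.BB
.BB.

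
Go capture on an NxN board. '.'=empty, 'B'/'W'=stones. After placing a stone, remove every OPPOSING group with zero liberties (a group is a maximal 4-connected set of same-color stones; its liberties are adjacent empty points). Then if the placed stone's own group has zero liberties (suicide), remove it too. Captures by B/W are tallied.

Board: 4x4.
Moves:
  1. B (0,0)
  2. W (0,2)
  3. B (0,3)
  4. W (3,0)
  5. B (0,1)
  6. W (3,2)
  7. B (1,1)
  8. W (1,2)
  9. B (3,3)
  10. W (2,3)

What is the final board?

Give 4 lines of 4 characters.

Answer: BBWB
.BW.
...W
W.W.

Derivation:
Move 1: B@(0,0) -> caps B=0 W=0
Move 2: W@(0,2) -> caps B=0 W=0
Move 3: B@(0,3) -> caps B=0 W=0
Move 4: W@(3,0) -> caps B=0 W=0
Move 5: B@(0,1) -> caps B=0 W=0
Move 6: W@(3,2) -> caps B=0 W=0
Move 7: B@(1,1) -> caps B=0 W=0
Move 8: W@(1,2) -> caps B=0 W=0
Move 9: B@(3,3) -> caps B=0 W=0
Move 10: W@(2,3) -> caps B=0 W=1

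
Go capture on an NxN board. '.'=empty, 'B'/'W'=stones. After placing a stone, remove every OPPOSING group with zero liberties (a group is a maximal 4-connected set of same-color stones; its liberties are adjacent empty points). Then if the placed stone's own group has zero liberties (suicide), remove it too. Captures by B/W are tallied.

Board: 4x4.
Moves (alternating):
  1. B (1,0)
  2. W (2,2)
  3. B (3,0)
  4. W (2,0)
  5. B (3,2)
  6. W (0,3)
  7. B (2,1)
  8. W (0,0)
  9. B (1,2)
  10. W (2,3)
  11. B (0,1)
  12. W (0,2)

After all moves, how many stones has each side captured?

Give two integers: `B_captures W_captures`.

Move 1: B@(1,0) -> caps B=0 W=0
Move 2: W@(2,2) -> caps B=0 W=0
Move 3: B@(3,0) -> caps B=0 W=0
Move 4: W@(2,0) -> caps B=0 W=0
Move 5: B@(3,2) -> caps B=0 W=0
Move 6: W@(0,3) -> caps B=0 W=0
Move 7: B@(2,1) -> caps B=1 W=0
Move 8: W@(0,0) -> caps B=1 W=0
Move 9: B@(1,2) -> caps B=1 W=0
Move 10: W@(2,3) -> caps B=1 W=0
Move 11: B@(0,1) -> caps B=2 W=0
Move 12: W@(0,2) -> caps B=2 W=0

Answer: 2 0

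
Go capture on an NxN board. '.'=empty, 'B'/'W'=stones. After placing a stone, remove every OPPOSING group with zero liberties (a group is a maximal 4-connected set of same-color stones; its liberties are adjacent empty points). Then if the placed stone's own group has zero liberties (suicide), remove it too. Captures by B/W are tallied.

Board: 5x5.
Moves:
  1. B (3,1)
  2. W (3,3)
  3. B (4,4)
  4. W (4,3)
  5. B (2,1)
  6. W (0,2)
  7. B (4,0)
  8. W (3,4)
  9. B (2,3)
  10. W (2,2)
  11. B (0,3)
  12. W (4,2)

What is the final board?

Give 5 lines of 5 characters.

Move 1: B@(3,1) -> caps B=0 W=0
Move 2: W@(3,3) -> caps B=0 W=0
Move 3: B@(4,4) -> caps B=0 W=0
Move 4: W@(4,3) -> caps B=0 W=0
Move 5: B@(2,1) -> caps B=0 W=0
Move 6: W@(0,2) -> caps B=0 W=0
Move 7: B@(4,0) -> caps B=0 W=0
Move 8: W@(3,4) -> caps B=0 W=1
Move 9: B@(2,3) -> caps B=0 W=1
Move 10: W@(2,2) -> caps B=0 W=1
Move 11: B@(0,3) -> caps B=0 W=1
Move 12: W@(4,2) -> caps B=0 W=1

Answer: ..WB.
.....
.BWB.
.B.WW
B.WW.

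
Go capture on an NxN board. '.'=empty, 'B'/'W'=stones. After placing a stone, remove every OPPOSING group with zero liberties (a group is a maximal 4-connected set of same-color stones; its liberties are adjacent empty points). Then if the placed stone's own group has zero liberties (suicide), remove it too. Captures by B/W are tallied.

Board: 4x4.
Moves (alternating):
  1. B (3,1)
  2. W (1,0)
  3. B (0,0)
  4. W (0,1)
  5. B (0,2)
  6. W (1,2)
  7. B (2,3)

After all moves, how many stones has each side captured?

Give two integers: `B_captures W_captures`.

Move 1: B@(3,1) -> caps B=0 W=0
Move 2: W@(1,0) -> caps B=0 W=0
Move 3: B@(0,0) -> caps B=0 W=0
Move 4: W@(0,1) -> caps B=0 W=1
Move 5: B@(0,2) -> caps B=0 W=1
Move 6: W@(1,2) -> caps B=0 W=1
Move 7: B@(2,3) -> caps B=0 W=1

Answer: 0 1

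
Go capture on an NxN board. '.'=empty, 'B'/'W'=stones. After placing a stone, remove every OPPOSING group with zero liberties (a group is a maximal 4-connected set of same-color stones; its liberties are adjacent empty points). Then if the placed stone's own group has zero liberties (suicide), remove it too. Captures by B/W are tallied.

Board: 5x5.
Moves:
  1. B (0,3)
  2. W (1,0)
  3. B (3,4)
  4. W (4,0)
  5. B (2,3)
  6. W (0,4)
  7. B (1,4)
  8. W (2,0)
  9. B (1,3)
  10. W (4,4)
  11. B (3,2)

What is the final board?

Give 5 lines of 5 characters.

Answer: ...B.
W..BB
W..B.
..B.B
W...W

Derivation:
Move 1: B@(0,3) -> caps B=0 W=0
Move 2: W@(1,0) -> caps B=0 W=0
Move 3: B@(3,4) -> caps B=0 W=0
Move 4: W@(4,0) -> caps B=0 W=0
Move 5: B@(2,3) -> caps B=0 W=0
Move 6: W@(0,4) -> caps B=0 W=0
Move 7: B@(1,4) -> caps B=1 W=0
Move 8: W@(2,0) -> caps B=1 W=0
Move 9: B@(1,3) -> caps B=1 W=0
Move 10: W@(4,4) -> caps B=1 W=0
Move 11: B@(3,2) -> caps B=1 W=0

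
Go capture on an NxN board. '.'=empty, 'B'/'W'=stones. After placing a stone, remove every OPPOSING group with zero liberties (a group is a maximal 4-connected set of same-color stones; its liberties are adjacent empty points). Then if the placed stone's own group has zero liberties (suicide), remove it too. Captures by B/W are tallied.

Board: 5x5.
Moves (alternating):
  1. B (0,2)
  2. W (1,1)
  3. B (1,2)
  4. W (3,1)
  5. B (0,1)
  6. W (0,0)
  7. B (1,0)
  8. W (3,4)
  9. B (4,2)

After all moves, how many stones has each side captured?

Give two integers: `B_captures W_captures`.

Move 1: B@(0,2) -> caps B=0 W=0
Move 2: W@(1,1) -> caps B=0 W=0
Move 3: B@(1,2) -> caps B=0 W=0
Move 4: W@(3,1) -> caps B=0 W=0
Move 5: B@(0,1) -> caps B=0 W=0
Move 6: W@(0,0) -> caps B=0 W=0
Move 7: B@(1,0) -> caps B=1 W=0
Move 8: W@(3,4) -> caps B=1 W=0
Move 9: B@(4,2) -> caps B=1 W=0

Answer: 1 0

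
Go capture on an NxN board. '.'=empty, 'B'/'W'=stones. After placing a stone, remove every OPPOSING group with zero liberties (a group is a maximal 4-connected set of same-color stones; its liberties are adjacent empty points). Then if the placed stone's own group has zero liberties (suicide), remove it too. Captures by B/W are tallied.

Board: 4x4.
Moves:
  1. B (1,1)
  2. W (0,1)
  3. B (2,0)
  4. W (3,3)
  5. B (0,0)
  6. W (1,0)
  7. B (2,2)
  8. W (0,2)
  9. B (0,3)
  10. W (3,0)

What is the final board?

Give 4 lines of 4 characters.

Move 1: B@(1,1) -> caps B=0 W=0
Move 2: W@(0,1) -> caps B=0 W=0
Move 3: B@(2,0) -> caps B=0 W=0
Move 4: W@(3,3) -> caps B=0 W=0
Move 5: B@(0,0) -> caps B=0 W=0
Move 6: W@(1,0) -> caps B=0 W=1
Move 7: B@(2,2) -> caps B=0 W=1
Move 8: W@(0,2) -> caps B=0 W=1
Move 9: B@(0,3) -> caps B=0 W=1
Move 10: W@(3,0) -> caps B=0 W=1

Answer: .WWB
WB..
B.B.
W..W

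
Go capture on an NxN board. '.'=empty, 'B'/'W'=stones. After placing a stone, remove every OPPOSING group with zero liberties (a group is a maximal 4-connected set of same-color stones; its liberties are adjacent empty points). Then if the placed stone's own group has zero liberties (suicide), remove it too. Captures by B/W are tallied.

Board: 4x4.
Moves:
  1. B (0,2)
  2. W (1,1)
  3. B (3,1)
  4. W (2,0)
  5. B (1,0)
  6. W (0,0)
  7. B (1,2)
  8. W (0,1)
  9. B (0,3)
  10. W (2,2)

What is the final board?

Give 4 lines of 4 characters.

Move 1: B@(0,2) -> caps B=0 W=0
Move 2: W@(1,1) -> caps B=0 W=0
Move 3: B@(3,1) -> caps B=0 W=0
Move 4: W@(2,0) -> caps B=0 W=0
Move 5: B@(1,0) -> caps B=0 W=0
Move 6: W@(0,0) -> caps B=0 W=1
Move 7: B@(1,2) -> caps B=0 W=1
Move 8: W@(0,1) -> caps B=0 W=1
Move 9: B@(0,3) -> caps B=0 W=1
Move 10: W@(2,2) -> caps B=0 W=1

Answer: WWBB
.WB.
W.W.
.B..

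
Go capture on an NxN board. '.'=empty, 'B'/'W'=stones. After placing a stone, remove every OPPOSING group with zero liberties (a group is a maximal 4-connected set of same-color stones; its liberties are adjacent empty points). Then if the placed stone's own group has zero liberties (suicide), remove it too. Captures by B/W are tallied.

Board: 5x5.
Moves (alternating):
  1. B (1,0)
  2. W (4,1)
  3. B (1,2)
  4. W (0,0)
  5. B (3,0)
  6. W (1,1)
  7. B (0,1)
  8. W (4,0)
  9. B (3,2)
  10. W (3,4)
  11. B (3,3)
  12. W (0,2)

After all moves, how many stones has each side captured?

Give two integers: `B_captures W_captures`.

Answer: 1 0

Derivation:
Move 1: B@(1,0) -> caps B=0 W=0
Move 2: W@(4,1) -> caps B=0 W=0
Move 3: B@(1,2) -> caps B=0 W=0
Move 4: W@(0,0) -> caps B=0 W=0
Move 5: B@(3,0) -> caps B=0 W=0
Move 6: W@(1,1) -> caps B=0 W=0
Move 7: B@(0,1) -> caps B=1 W=0
Move 8: W@(4,0) -> caps B=1 W=0
Move 9: B@(3,2) -> caps B=1 W=0
Move 10: W@(3,4) -> caps B=1 W=0
Move 11: B@(3,3) -> caps B=1 W=0
Move 12: W@(0,2) -> caps B=1 W=0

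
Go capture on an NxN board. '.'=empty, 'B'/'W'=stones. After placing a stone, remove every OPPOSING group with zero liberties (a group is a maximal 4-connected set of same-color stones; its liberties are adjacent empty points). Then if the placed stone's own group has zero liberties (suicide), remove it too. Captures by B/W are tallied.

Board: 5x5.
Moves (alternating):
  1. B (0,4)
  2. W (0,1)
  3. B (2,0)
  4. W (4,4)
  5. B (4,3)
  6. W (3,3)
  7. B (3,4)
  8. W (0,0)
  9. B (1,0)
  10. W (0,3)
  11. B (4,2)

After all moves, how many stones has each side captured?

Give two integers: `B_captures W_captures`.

Move 1: B@(0,4) -> caps B=0 W=0
Move 2: W@(0,1) -> caps B=0 W=0
Move 3: B@(2,0) -> caps B=0 W=0
Move 4: W@(4,4) -> caps B=0 W=0
Move 5: B@(4,3) -> caps B=0 W=0
Move 6: W@(3,3) -> caps B=0 W=0
Move 7: B@(3,4) -> caps B=1 W=0
Move 8: W@(0,0) -> caps B=1 W=0
Move 9: B@(1,0) -> caps B=1 W=0
Move 10: W@(0,3) -> caps B=1 W=0
Move 11: B@(4,2) -> caps B=1 W=0

Answer: 1 0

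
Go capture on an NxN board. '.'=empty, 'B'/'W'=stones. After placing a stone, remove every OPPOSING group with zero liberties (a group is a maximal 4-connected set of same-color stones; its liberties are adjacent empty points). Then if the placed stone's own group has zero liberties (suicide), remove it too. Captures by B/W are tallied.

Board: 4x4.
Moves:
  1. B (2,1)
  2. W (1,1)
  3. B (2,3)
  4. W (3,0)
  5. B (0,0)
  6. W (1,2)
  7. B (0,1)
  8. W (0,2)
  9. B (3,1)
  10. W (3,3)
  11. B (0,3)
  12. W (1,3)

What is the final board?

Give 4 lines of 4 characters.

Move 1: B@(2,1) -> caps B=0 W=0
Move 2: W@(1,1) -> caps B=0 W=0
Move 3: B@(2,3) -> caps B=0 W=0
Move 4: W@(3,0) -> caps B=0 W=0
Move 5: B@(0,0) -> caps B=0 W=0
Move 6: W@(1,2) -> caps B=0 W=0
Move 7: B@(0,1) -> caps B=0 W=0
Move 8: W@(0,2) -> caps B=0 W=0
Move 9: B@(3,1) -> caps B=0 W=0
Move 10: W@(3,3) -> caps B=0 W=0
Move 11: B@(0,3) -> caps B=0 W=0
Move 12: W@(1,3) -> caps B=0 W=1

Answer: BBW.
.WWW
.B.B
WB.W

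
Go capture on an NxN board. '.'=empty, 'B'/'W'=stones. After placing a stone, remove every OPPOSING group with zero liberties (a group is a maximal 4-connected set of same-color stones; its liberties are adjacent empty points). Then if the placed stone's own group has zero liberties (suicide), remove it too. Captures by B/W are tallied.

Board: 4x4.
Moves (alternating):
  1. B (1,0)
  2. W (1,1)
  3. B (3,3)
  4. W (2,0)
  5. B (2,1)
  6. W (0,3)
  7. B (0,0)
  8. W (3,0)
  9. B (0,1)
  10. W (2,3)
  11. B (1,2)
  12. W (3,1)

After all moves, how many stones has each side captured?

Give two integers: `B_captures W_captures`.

Answer: 1 0

Derivation:
Move 1: B@(1,0) -> caps B=0 W=0
Move 2: W@(1,1) -> caps B=0 W=0
Move 3: B@(3,3) -> caps B=0 W=0
Move 4: W@(2,0) -> caps B=0 W=0
Move 5: B@(2,1) -> caps B=0 W=0
Move 6: W@(0,3) -> caps B=0 W=0
Move 7: B@(0,0) -> caps B=0 W=0
Move 8: W@(3,0) -> caps B=0 W=0
Move 9: B@(0,1) -> caps B=0 W=0
Move 10: W@(2,3) -> caps B=0 W=0
Move 11: B@(1,2) -> caps B=1 W=0
Move 12: W@(3,1) -> caps B=1 W=0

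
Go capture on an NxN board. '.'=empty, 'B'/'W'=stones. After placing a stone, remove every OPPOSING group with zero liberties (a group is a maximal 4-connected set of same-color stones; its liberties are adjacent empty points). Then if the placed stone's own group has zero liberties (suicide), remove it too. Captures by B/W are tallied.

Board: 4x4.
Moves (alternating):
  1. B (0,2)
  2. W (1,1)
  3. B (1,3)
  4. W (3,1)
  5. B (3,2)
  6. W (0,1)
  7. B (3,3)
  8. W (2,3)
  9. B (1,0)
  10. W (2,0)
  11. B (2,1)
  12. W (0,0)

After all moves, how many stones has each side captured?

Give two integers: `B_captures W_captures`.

Answer: 0 1

Derivation:
Move 1: B@(0,2) -> caps B=0 W=0
Move 2: W@(1,1) -> caps B=0 W=0
Move 3: B@(1,3) -> caps B=0 W=0
Move 4: W@(3,1) -> caps B=0 W=0
Move 5: B@(3,2) -> caps B=0 W=0
Move 6: W@(0,1) -> caps B=0 W=0
Move 7: B@(3,3) -> caps B=0 W=0
Move 8: W@(2,3) -> caps B=0 W=0
Move 9: B@(1,0) -> caps B=0 W=0
Move 10: W@(2,0) -> caps B=0 W=0
Move 11: B@(2,1) -> caps B=0 W=0
Move 12: W@(0,0) -> caps B=0 W=1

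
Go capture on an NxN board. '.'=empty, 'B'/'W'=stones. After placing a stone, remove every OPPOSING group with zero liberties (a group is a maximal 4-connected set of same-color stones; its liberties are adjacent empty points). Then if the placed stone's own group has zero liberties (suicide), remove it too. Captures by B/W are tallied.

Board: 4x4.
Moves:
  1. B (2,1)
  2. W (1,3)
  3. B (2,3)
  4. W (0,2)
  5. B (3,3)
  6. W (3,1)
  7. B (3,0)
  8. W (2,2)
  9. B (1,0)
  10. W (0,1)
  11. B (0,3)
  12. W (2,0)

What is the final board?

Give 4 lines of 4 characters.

Answer: .WW.
B..W
WBWB
.W.B

Derivation:
Move 1: B@(2,1) -> caps B=0 W=0
Move 2: W@(1,3) -> caps B=0 W=0
Move 3: B@(2,3) -> caps B=0 W=0
Move 4: W@(0,2) -> caps B=0 W=0
Move 5: B@(3,3) -> caps B=0 W=0
Move 6: W@(3,1) -> caps B=0 W=0
Move 7: B@(3,0) -> caps B=0 W=0
Move 8: W@(2,2) -> caps B=0 W=0
Move 9: B@(1,0) -> caps B=0 W=0
Move 10: W@(0,1) -> caps B=0 W=0
Move 11: B@(0,3) -> caps B=0 W=0
Move 12: W@(2,0) -> caps B=0 W=1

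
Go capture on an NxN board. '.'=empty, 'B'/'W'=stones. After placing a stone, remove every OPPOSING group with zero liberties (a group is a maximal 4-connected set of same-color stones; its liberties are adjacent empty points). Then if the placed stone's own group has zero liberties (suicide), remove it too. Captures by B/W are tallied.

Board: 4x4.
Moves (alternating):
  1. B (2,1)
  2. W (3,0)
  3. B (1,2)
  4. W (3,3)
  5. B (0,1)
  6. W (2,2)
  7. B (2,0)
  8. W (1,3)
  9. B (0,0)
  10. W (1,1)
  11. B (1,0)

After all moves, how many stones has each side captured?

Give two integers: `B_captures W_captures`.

Answer: 1 0

Derivation:
Move 1: B@(2,1) -> caps B=0 W=0
Move 2: W@(3,0) -> caps B=0 W=0
Move 3: B@(1,2) -> caps B=0 W=0
Move 4: W@(3,3) -> caps B=0 W=0
Move 5: B@(0,1) -> caps B=0 W=0
Move 6: W@(2,2) -> caps B=0 W=0
Move 7: B@(2,0) -> caps B=0 W=0
Move 8: W@(1,3) -> caps B=0 W=0
Move 9: B@(0,0) -> caps B=0 W=0
Move 10: W@(1,1) -> caps B=0 W=0
Move 11: B@(1,0) -> caps B=1 W=0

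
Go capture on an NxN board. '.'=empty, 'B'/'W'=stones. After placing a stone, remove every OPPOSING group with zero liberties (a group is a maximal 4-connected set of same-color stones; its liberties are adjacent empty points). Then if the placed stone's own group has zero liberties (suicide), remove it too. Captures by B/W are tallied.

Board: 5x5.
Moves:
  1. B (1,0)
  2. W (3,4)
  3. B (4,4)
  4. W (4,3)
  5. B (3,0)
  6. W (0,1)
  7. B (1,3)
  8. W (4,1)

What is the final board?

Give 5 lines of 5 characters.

Move 1: B@(1,0) -> caps B=0 W=0
Move 2: W@(3,4) -> caps B=0 W=0
Move 3: B@(4,4) -> caps B=0 W=0
Move 4: W@(4,3) -> caps B=0 W=1
Move 5: B@(3,0) -> caps B=0 W=1
Move 6: W@(0,1) -> caps B=0 W=1
Move 7: B@(1,3) -> caps B=0 W=1
Move 8: W@(4,1) -> caps B=0 W=1

Answer: .W...
B..B.
.....
B...W
.W.W.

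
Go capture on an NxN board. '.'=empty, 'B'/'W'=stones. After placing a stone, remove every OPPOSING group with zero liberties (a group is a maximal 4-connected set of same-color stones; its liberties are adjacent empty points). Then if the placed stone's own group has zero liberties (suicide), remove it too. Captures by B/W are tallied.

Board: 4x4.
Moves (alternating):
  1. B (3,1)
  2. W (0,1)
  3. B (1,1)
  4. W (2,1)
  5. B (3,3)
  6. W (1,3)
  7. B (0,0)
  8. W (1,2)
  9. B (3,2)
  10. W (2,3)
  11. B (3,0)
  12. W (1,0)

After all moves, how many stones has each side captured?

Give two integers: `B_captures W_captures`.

Answer: 0 2

Derivation:
Move 1: B@(3,1) -> caps B=0 W=0
Move 2: W@(0,1) -> caps B=0 W=0
Move 3: B@(1,1) -> caps B=0 W=0
Move 4: W@(2,1) -> caps B=0 W=0
Move 5: B@(3,3) -> caps B=0 W=0
Move 6: W@(1,3) -> caps B=0 W=0
Move 7: B@(0,0) -> caps B=0 W=0
Move 8: W@(1,2) -> caps B=0 W=0
Move 9: B@(3,2) -> caps B=0 W=0
Move 10: W@(2,3) -> caps B=0 W=0
Move 11: B@(3,0) -> caps B=0 W=0
Move 12: W@(1,0) -> caps B=0 W=2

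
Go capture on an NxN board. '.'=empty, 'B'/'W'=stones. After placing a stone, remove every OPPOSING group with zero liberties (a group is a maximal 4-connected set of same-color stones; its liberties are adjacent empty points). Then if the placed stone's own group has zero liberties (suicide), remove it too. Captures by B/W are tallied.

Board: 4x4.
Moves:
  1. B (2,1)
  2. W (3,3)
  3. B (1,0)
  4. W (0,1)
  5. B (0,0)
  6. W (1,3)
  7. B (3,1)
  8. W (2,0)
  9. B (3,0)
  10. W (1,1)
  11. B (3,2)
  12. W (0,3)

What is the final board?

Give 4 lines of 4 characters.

Answer: BW.W
BW.W
.B..
BBBW

Derivation:
Move 1: B@(2,1) -> caps B=0 W=0
Move 2: W@(3,3) -> caps B=0 W=0
Move 3: B@(1,0) -> caps B=0 W=0
Move 4: W@(0,1) -> caps B=0 W=0
Move 5: B@(0,0) -> caps B=0 W=0
Move 6: W@(1,3) -> caps B=0 W=0
Move 7: B@(3,1) -> caps B=0 W=0
Move 8: W@(2,0) -> caps B=0 W=0
Move 9: B@(3,0) -> caps B=1 W=0
Move 10: W@(1,1) -> caps B=1 W=0
Move 11: B@(3,2) -> caps B=1 W=0
Move 12: W@(0,3) -> caps B=1 W=0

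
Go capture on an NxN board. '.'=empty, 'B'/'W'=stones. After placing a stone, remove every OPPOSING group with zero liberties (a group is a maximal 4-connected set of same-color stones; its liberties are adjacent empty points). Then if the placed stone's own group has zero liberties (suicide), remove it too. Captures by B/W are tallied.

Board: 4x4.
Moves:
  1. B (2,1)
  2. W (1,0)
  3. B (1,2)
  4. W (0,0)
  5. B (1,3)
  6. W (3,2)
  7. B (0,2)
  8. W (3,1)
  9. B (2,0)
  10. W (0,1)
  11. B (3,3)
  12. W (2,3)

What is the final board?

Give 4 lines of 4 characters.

Answer: WWB.
W.BB
BB.W
.WW.

Derivation:
Move 1: B@(2,1) -> caps B=0 W=0
Move 2: W@(1,0) -> caps B=0 W=0
Move 3: B@(1,2) -> caps B=0 W=0
Move 4: W@(0,0) -> caps B=0 W=0
Move 5: B@(1,3) -> caps B=0 W=0
Move 6: W@(3,2) -> caps B=0 W=0
Move 7: B@(0,2) -> caps B=0 W=0
Move 8: W@(3,1) -> caps B=0 W=0
Move 9: B@(2,0) -> caps B=0 W=0
Move 10: W@(0,1) -> caps B=0 W=0
Move 11: B@(3,3) -> caps B=0 W=0
Move 12: W@(2,3) -> caps B=0 W=1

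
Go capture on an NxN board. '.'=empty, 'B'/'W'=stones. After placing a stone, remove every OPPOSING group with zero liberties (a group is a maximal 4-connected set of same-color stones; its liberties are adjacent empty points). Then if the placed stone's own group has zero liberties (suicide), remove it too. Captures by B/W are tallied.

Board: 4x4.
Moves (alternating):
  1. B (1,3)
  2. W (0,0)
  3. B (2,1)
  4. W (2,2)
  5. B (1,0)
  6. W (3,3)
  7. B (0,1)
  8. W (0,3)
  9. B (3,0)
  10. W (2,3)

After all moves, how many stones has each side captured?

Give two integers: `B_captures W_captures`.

Answer: 1 0

Derivation:
Move 1: B@(1,3) -> caps B=0 W=0
Move 2: W@(0,0) -> caps B=0 W=0
Move 3: B@(2,1) -> caps B=0 W=0
Move 4: W@(2,2) -> caps B=0 W=0
Move 5: B@(1,0) -> caps B=0 W=0
Move 6: W@(3,3) -> caps B=0 W=0
Move 7: B@(0,1) -> caps B=1 W=0
Move 8: W@(0,3) -> caps B=1 W=0
Move 9: B@(3,0) -> caps B=1 W=0
Move 10: W@(2,3) -> caps B=1 W=0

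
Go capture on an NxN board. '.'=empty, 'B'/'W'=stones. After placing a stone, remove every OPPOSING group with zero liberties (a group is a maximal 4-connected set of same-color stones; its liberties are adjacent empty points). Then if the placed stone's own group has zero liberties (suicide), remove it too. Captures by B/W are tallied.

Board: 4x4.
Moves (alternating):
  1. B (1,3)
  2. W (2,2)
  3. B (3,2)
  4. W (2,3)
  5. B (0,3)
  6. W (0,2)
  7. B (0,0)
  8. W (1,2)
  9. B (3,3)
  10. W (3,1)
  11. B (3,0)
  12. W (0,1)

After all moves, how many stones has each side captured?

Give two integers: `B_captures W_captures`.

Move 1: B@(1,3) -> caps B=0 W=0
Move 2: W@(2,2) -> caps B=0 W=0
Move 3: B@(3,2) -> caps B=0 W=0
Move 4: W@(2,3) -> caps B=0 W=0
Move 5: B@(0,3) -> caps B=0 W=0
Move 6: W@(0,2) -> caps B=0 W=0
Move 7: B@(0,0) -> caps B=0 W=0
Move 8: W@(1,2) -> caps B=0 W=2
Move 9: B@(3,3) -> caps B=0 W=2
Move 10: W@(3,1) -> caps B=0 W=4
Move 11: B@(3,0) -> caps B=0 W=4
Move 12: W@(0,1) -> caps B=0 W=4

Answer: 0 4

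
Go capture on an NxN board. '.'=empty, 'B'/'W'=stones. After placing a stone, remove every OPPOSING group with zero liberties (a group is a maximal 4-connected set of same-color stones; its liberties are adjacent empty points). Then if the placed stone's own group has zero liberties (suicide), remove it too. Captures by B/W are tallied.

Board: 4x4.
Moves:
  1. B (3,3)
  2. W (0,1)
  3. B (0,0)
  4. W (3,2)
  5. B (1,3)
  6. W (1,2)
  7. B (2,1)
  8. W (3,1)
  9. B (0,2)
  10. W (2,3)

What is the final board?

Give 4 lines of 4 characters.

Answer: BWB.
..WB
.B.W
.WW.

Derivation:
Move 1: B@(3,3) -> caps B=0 W=0
Move 2: W@(0,1) -> caps B=0 W=0
Move 3: B@(0,0) -> caps B=0 W=0
Move 4: W@(3,2) -> caps B=0 W=0
Move 5: B@(1,3) -> caps B=0 W=0
Move 6: W@(1,2) -> caps B=0 W=0
Move 7: B@(2,1) -> caps B=0 W=0
Move 8: W@(3,1) -> caps B=0 W=0
Move 9: B@(0,2) -> caps B=0 W=0
Move 10: W@(2,3) -> caps B=0 W=1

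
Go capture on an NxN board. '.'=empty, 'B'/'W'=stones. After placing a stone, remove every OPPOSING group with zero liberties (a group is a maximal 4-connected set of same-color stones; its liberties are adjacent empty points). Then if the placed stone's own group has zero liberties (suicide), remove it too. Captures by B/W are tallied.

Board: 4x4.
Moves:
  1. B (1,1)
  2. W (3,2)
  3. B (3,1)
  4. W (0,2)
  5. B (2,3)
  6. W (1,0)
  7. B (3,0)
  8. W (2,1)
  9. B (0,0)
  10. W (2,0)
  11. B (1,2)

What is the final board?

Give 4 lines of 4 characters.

Answer: B.W.
WBB.
WW.B
..W.

Derivation:
Move 1: B@(1,1) -> caps B=0 W=0
Move 2: W@(3,2) -> caps B=0 W=0
Move 3: B@(3,1) -> caps B=0 W=0
Move 4: W@(0,2) -> caps B=0 W=0
Move 5: B@(2,3) -> caps B=0 W=0
Move 6: W@(1,0) -> caps B=0 W=0
Move 7: B@(3,0) -> caps B=0 W=0
Move 8: W@(2,1) -> caps B=0 W=0
Move 9: B@(0,0) -> caps B=0 W=0
Move 10: W@(2,0) -> caps B=0 W=2
Move 11: B@(1,2) -> caps B=0 W=2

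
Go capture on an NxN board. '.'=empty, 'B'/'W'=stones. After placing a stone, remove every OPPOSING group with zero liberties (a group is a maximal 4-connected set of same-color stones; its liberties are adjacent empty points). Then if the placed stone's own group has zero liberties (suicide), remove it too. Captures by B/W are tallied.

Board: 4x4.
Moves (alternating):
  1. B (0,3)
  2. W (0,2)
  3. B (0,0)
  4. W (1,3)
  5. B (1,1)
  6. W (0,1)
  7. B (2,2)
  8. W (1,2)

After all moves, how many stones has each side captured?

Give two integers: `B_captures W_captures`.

Move 1: B@(0,3) -> caps B=0 W=0
Move 2: W@(0,2) -> caps B=0 W=0
Move 3: B@(0,0) -> caps B=0 W=0
Move 4: W@(1,3) -> caps B=0 W=1
Move 5: B@(1,1) -> caps B=0 W=1
Move 6: W@(0,1) -> caps B=0 W=1
Move 7: B@(2,2) -> caps B=0 W=1
Move 8: W@(1,2) -> caps B=0 W=1

Answer: 0 1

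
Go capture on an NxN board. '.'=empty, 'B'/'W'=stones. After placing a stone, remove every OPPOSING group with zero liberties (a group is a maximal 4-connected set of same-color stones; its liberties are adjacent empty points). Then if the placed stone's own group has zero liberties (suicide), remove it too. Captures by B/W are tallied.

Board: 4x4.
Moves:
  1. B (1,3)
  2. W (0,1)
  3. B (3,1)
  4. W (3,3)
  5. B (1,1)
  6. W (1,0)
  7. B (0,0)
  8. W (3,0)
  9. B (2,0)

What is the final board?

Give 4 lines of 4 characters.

Answer: .W..
WB.B
B...
.B.W

Derivation:
Move 1: B@(1,3) -> caps B=0 W=0
Move 2: W@(0,1) -> caps B=0 W=0
Move 3: B@(3,1) -> caps B=0 W=0
Move 4: W@(3,3) -> caps B=0 W=0
Move 5: B@(1,1) -> caps B=0 W=0
Move 6: W@(1,0) -> caps B=0 W=0
Move 7: B@(0,0) -> caps B=0 W=0
Move 8: W@(3,0) -> caps B=0 W=0
Move 9: B@(2,0) -> caps B=1 W=0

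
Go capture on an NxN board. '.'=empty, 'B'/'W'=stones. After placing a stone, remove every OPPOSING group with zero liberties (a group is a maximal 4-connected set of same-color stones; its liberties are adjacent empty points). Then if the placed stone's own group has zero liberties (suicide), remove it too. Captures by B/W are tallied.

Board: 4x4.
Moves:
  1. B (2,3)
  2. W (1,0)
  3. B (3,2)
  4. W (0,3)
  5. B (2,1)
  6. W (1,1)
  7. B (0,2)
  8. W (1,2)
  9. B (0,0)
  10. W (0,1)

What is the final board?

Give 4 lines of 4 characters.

Move 1: B@(2,3) -> caps B=0 W=0
Move 2: W@(1,0) -> caps B=0 W=0
Move 3: B@(3,2) -> caps B=0 W=0
Move 4: W@(0,3) -> caps B=0 W=0
Move 5: B@(2,1) -> caps B=0 W=0
Move 6: W@(1,1) -> caps B=0 W=0
Move 7: B@(0,2) -> caps B=0 W=0
Move 8: W@(1,2) -> caps B=0 W=0
Move 9: B@(0,0) -> caps B=0 W=0
Move 10: W@(0,1) -> caps B=0 W=2

Answer: .W.W
WWW.
.B.B
..B.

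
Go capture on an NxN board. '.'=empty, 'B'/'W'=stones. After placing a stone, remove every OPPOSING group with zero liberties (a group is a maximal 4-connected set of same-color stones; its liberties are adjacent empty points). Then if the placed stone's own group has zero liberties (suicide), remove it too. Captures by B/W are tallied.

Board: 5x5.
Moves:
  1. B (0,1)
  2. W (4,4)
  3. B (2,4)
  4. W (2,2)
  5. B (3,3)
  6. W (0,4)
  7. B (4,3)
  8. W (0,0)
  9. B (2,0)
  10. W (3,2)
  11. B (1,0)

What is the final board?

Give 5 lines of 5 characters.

Answer: .B..W
B....
B.W.B
..WB.
...BW

Derivation:
Move 1: B@(0,1) -> caps B=0 W=0
Move 2: W@(4,4) -> caps B=0 W=0
Move 3: B@(2,4) -> caps B=0 W=0
Move 4: W@(2,2) -> caps B=0 W=0
Move 5: B@(3,3) -> caps B=0 W=0
Move 6: W@(0,4) -> caps B=0 W=0
Move 7: B@(4,3) -> caps B=0 W=0
Move 8: W@(0,0) -> caps B=0 W=0
Move 9: B@(2,0) -> caps B=0 W=0
Move 10: W@(3,2) -> caps B=0 W=0
Move 11: B@(1,0) -> caps B=1 W=0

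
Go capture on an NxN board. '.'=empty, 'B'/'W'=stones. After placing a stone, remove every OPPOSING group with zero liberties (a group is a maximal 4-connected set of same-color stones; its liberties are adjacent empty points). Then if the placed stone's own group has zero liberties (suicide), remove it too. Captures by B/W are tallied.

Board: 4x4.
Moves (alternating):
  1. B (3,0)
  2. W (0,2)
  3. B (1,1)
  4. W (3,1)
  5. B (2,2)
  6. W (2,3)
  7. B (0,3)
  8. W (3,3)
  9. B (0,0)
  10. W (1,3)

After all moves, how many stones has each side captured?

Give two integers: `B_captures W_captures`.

Answer: 0 1

Derivation:
Move 1: B@(3,0) -> caps B=0 W=0
Move 2: W@(0,2) -> caps B=0 W=0
Move 3: B@(1,1) -> caps B=0 W=0
Move 4: W@(3,1) -> caps B=0 W=0
Move 5: B@(2,2) -> caps B=0 W=0
Move 6: W@(2,3) -> caps B=0 W=0
Move 7: B@(0,3) -> caps B=0 W=0
Move 8: W@(3,3) -> caps B=0 W=0
Move 9: B@(0,0) -> caps B=0 W=0
Move 10: W@(1,3) -> caps B=0 W=1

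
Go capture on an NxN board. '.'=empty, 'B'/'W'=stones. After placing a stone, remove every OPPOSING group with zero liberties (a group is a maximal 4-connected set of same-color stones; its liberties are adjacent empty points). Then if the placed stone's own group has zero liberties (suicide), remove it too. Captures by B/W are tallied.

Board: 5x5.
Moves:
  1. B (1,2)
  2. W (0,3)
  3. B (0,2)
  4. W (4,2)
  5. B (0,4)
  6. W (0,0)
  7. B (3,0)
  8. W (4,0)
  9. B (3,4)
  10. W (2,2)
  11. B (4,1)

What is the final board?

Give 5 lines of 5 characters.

Answer: W.BWB
..B..
..W..
B...B
.BW..

Derivation:
Move 1: B@(1,2) -> caps B=0 W=0
Move 2: W@(0,3) -> caps B=0 W=0
Move 3: B@(0,2) -> caps B=0 W=0
Move 4: W@(4,2) -> caps B=0 W=0
Move 5: B@(0,4) -> caps B=0 W=0
Move 6: W@(0,0) -> caps B=0 W=0
Move 7: B@(3,0) -> caps B=0 W=0
Move 8: W@(4,0) -> caps B=0 W=0
Move 9: B@(3,4) -> caps B=0 W=0
Move 10: W@(2,2) -> caps B=0 W=0
Move 11: B@(4,1) -> caps B=1 W=0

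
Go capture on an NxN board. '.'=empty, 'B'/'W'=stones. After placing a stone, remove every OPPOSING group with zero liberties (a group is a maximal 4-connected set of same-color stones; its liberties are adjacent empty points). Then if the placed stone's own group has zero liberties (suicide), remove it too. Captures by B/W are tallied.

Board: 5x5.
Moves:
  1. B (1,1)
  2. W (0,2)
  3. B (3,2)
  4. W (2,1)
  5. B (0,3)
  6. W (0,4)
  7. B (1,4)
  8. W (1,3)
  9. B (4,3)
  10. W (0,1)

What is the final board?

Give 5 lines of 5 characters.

Answer: .WWB.
.B.WB
.W...
..B..
...B.

Derivation:
Move 1: B@(1,1) -> caps B=0 W=0
Move 2: W@(0,2) -> caps B=0 W=0
Move 3: B@(3,2) -> caps B=0 W=0
Move 4: W@(2,1) -> caps B=0 W=0
Move 5: B@(0,3) -> caps B=0 W=0
Move 6: W@(0,4) -> caps B=0 W=0
Move 7: B@(1,4) -> caps B=1 W=0
Move 8: W@(1,3) -> caps B=1 W=0
Move 9: B@(4,3) -> caps B=1 W=0
Move 10: W@(0,1) -> caps B=1 W=0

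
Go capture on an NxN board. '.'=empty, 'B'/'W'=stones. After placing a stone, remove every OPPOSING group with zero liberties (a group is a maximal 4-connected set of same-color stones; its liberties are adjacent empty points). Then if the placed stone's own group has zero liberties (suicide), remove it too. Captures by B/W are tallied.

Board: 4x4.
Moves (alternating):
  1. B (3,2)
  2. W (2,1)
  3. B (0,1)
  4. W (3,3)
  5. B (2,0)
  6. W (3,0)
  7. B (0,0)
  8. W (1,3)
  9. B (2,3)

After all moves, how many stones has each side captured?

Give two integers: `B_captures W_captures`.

Move 1: B@(3,2) -> caps B=0 W=0
Move 2: W@(2,1) -> caps B=0 W=0
Move 3: B@(0,1) -> caps B=0 W=0
Move 4: W@(3,3) -> caps B=0 W=0
Move 5: B@(2,0) -> caps B=0 W=0
Move 6: W@(3,0) -> caps B=0 W=0
Move 7: B@(0,0) -> caps B=0 W=0
Move 8: W@(1,3) -> caps B=0 W=0
Move 9: B@(2,3) -> caps B=1 W=0

Answer: 1 0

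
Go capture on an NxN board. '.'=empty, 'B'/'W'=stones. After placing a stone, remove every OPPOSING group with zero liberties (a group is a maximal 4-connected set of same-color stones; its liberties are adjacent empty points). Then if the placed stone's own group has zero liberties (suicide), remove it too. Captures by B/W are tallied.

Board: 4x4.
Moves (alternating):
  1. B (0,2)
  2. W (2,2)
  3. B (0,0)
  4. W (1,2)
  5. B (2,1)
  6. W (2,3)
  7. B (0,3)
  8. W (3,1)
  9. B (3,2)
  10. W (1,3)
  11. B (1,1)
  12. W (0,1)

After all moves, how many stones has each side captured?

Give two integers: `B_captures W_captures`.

Answer: 0 2

Derivation:
Move 1: B@(0,2) -> caps B=0 W=0
Move 2: W@(2,2) -> caps B=0 W=0
Move 3: B@(0,0) -> caps B=0 W=0
Move 4: W@(1,2) -> caps B=0 W=0
Move 5: B@(2,1) -> caps B=0 W=0
Move 6: W@(2,3) -> caps B=0 W=0
Move 7: B@(0,3) -> caps B=0 W=0
Move 8: W@(3,1) -> caps B=0 W=0
Move 9: B@(3,2) -> caps B=0 W=0
Move 10: W@(1,3) -> caps B=0 W=0
Move 11: B@(1,1) -> caps B=0 W=0
Move 12: W@(0,1) -> caps B=0 W=2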